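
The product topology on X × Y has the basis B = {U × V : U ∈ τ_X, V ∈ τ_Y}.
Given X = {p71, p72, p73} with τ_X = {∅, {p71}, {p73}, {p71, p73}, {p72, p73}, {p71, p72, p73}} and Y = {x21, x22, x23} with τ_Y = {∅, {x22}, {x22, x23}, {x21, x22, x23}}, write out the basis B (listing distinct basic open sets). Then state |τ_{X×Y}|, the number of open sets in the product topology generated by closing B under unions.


Basis B = {∅ × ∅, {p71} × {x22}, {p73} × {x22}, {p71} × {x22, x23}, {p71, p73} × {x22}, {p72, p73} × {x22}, {p73} × {x22, x23}, {p71} × {x21, x22, x23}, {p71, p72, p73} × {x22}, {p73} × {x21, x22, x23}, {p71, p73} × {x22, x23}, {p72, p73} × {x22, x23}, {p71, p73} × {x21, x22, x23}, {p71, p72, p73} × {x22, x23}, {p72, p73} × {x21, x22, x23}, {p71, p72, p73} × {x21, x22, x23}}; |τ_{X×Y}| = 40.

Enumerate products U × V with U ∈ τ_X, V ∈ τ_Y (deduplicated):
  ∅ × ∅ = {} (∅)
  {p71} × {x22} = {(p71,x22)}
  {p73} × {x22} = {(p73,x22)}
  {p71} × {x22, x23} = {(p71,x22), (p71,x23)}
  {p71, p73} × {x22} = {(p71,x22), (p73,x22)}
  {p72, p73} × {x22} = {(p72,x22), (p73,x22)}
  {p73} × {x22, x23} = {(p73,x22), (p73,x23)}
  {p71} × {x21, x22, x23} = {(p71,x21), (p71,x22), (p71,x23)}
  {p71, p72, p73} × {x22} = {(p71,x22), (p72,x22), (p73,x22)}
  {p73} × {x21, x22, x23} = {(p73,x21), (p73,x22), (p73,x23)}
  {p71, p73} × {x22, x23} = {(p71,x22), (p71,x23), (p73,x22), (p73,x23)}
  {p72, p73} × {x22, x23} = {(p72,x22), (p72,x23), (p73,x22), (p73,x23)}
  {p71, p73} × {x21, x22, x23} = {(p71,x21), (p71,x22), (p71,x23), (p73,x21), (p73,x22), (p73,x23)}
  {p71, p72, p73} × {x22, x23} = {(p71,x22), (p71,x23), (p72,x22), (p72,x23), (p73,x22), (p73,x23)}
  {p72, p73} × {x21, x22, x23} = {(p72,x21), (p72,x22), (p72,x23), (p73,x21), (p73,x22), (p73,x23)}
  {p71, p72, p73} × {x21, x22, x23} = {(p71,x21), (p71,x22), (p71,x23), (p72,x21), (p72,x22), (p72,x23), (p73,x21), (p73,x22), (p73,x23)}
These 16 distinct sets form the basis B.
Close under arbitrary unions to get τ_{X×Y}; counting gives |τ_{X×Y}| = 40.


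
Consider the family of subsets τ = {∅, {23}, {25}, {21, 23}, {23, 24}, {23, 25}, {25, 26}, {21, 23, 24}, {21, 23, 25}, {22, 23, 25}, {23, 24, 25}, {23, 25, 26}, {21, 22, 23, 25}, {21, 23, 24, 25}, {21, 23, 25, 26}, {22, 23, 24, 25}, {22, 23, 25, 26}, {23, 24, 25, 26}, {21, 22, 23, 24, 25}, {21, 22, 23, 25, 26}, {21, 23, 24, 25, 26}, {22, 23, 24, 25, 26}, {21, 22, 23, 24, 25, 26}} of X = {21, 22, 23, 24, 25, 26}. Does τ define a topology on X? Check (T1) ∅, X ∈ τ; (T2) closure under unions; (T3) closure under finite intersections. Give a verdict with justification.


τ IS a topology on X.

Axiom (T1): ∅ ∈ τ? Yes; X ∈ τ? Yes.
Axiom (T2/T3): check pairwise unions and intersections of members of τ.
All pairwise intersections and unions checked — each lies in τ. Therefore τ satisfies (T1), (T2), (T3): it IS a topology on X.


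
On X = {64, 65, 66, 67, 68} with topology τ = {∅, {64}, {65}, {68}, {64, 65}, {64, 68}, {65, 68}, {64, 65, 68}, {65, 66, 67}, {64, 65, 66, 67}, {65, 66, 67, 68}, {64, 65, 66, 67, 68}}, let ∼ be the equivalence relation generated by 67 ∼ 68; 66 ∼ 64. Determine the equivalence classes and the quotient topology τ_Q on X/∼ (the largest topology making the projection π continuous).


X/∼ = {[64=66], [65], [67=68]}; |τ_Q| = 3.

Equivalence classes: [64=66], [65], [67=68].
Quotient map π: X → X/∼ sends 64 ↦ [64=66], 65 ↦ [65], 66 ↦ [64=66], 67 ↦ [67=68], 68 ↦ [67=68].
For each subset V ⊆ X/∼, compute π^{-1}(V) ⊆ X and check whether π^{-1}(V) ∈ τ. V is open in τ_Q iff π^{-1}(V) ∈ τ.
  V = {}: π^{-1}(V) = ∅ ∈ τ ✓.
  V = {[64=66]}: π^{-1}(V) = {64, 66} ∉ τ ✗.
  V = {[65]}: π^{-1}(V) = {65} ∈ τ ✓.
  V = {[64=66], [65]}: π^{-1}(V) = {64, 65, 66} ∉ τ ✗.
  V = {[67=68]}: π^{-1}(V) = {67, 68} ∉ τ ✗.
  V = {[64=66], [67=68]}: π^{-1}(V) = {64, 66, 67, 68} ∉ τ ✗.
  V = {[65], [67=68]}: π^{-1}(V) = {65, 67, 68} ∉ τ ✗.
  V = {[64=66], [65], [67=68]}: π^{-1}(V) = {64, 65, 66, 67, 68} ∈ τ ✓.
Open sets in the quotient: τ_Q = {{}, {[65]}, {[64=66], [65], [67=68]}} (3 elements).


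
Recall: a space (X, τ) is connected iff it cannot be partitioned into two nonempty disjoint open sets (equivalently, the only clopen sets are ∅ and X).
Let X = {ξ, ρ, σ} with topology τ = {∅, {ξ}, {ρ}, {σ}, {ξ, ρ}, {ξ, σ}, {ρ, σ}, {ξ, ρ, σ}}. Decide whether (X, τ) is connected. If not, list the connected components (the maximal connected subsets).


(X, τ) is disconnected; components = [{ξ}, {ρ}, {σ}].

Find clopen sets (U ∈ τ with X ∖ U ∈ τ):
  U = ∅, X ∖ U = {ξ, ρ, σ} — both open, so U is clopen.
  U = {ξ}, X ∖ U = {ρ, σ} — both open, so U is clopen.
  U = {ρ}, X ∖ U = {ξ, σ} — both open, so U is clopen.
  U = {σ}, X ∖ U = {ξ, ρ} — both open, so U is clopen.
  U = {ξ, ρ}, X ∖ U = {σ} — both open, so U is clopen.
  U = {ξ, σ}, X ∖ U = {ρ} — both open, so U is clopen.
  U = {ρ, σ}, X ∖ U = {ξ} — both open, so U is clopen.
  U = {ξ, ρ, σ}, X ∖ U = ∅ — both open, so U is clopen.
Nontrivial clopen(s) exist: e.g. {ξ, σ}. So (X, τ) is disconnected.
Compute connected components by grouping points that agree on all clopens:
  component: {ξ}
  component: {ρ}
  component: {σ}


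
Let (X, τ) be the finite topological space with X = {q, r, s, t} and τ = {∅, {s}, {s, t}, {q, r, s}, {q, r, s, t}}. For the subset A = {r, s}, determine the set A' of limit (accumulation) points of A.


A' = {q, r, t}

For each x ∈ X, list the open sets U ∈ τ with x ∈ U, then check whether U ∩ (A ∖ {x}) ≠ ∅ for every such U.
  x = q: opens ∋ x are {q, r, s}, {q, r, s, t}; each meets A ∖ {q}, so x IS a limit point.
  x = r: opens ∋ x are {q, r, s}, {q, r, s, t}; each meets A ∖ {r}, so x IS a limit point.
  x = s: open {s} ∋ x has {s} ∩ (A ∖ {s}) = ∅, so x is NOT a limit point.
  x = t: opens ∋ x are {s, t}, {q, r, s, t}; each meets A ∖ {t}, so x IS a limit point.
Collecting: A' = {q, r, t}.


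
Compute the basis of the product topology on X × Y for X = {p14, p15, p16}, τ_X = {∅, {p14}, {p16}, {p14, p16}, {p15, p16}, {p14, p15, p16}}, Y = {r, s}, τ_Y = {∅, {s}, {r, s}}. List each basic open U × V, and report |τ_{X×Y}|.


Basis B = {∅ × ∅, {p14} × {s}, {p16} × {s}, {p14} × {r, s}, {p14, p16} × {s}, {p15, p16} × {s}, {p16} × {r, s}, {p14, p15, p16} × {s}, {p14, p16} × {r, s}, {p15, p16} × {r, s}, {p14, p15, p16} × {r, s}}; |τ_{X×Y}| = 18.

Enumerate products U × V with U ∈ τ_X, V ∈ τ_Y (deduplicated):
  ∅ × ∅ = {} (∅)
  {p14} × {s} = {(p14,s)}
  {p16} × {s} = {(p16,s)}
  {p14} × {r, s} = {(p14,r), (p14,s)}
  {p14, p16} × {s} = {(p14,s), (p16,s)}
  {p15, p16} × {s} = {(p15,s), (p16,s)}
  {p16} × {r, s} = {(p16,r), (p16,s)}
  {p14, p15, p16} × {s} = {(p14,s), (p15,s), (p16,s)}
  {p14, p16} × {r, s} = {(p14,r), (p14,s), (p16,r), (p16,s)}
  {p15, p16} × {r, s} = {(p15,r), (p15,s), (p16,r), (p16,s)}
  {p14, p15, p16} × {r, s} = {(p14,r), (p14,s), (p15,r), (p15,s), (p16,r), (p16,s)}
These 11 distinct sets form the basis B.
Close under arbitrary unions to get τ_{X×Y}; counting gives |τ_{X×Y}| = 18.


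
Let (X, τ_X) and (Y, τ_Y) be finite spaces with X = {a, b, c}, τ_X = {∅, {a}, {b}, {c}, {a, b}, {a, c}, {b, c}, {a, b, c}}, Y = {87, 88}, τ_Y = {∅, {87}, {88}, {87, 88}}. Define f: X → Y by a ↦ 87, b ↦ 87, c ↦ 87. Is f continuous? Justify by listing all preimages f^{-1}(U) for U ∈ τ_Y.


f IS continuous.

Compute f^{-1}(U) for each U ∈ τ_Y:
  U = ∅: f^{-1}(U) = ∅ ∈ τ_X ✓.
  U = {87}: f^{-1}(U) = {a, b, c} ∈ τ_X ✓.
  U = {88}: f^{-1}(U) = ∅ ∈ τ_X ✓.
  U = {87, 88}: f^{-1}(U) = {a, b, c} ∈ τ_X ✓.
Every preimage lies in τ_X, so f IS continuous.


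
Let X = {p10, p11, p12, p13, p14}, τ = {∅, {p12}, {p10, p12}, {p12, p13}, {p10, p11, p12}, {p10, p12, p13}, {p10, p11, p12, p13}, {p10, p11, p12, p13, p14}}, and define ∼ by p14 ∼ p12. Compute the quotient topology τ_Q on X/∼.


X/∼ = {[p10], [p11], [p12=p14], [p13]}; |τ_Q| = 2.

Equivalence classes: [p10], [p11], [p12=p14], [p13].
Quotient map π: X → X/∼ sends p10 ↦ [p10], p11 ↦ [p11], p12 ↦ [p12=p14], p13 ↦ [p13], p14 ↦ [p12=p14].
For each subset V ⊆ X/∼, compute π^{-1}(V) ⊆ X and check whether π^{-1}(V) ∈ τ. V is open in τ_Q iff π^{-1}(V) ∈ τ.
  V = {}: π^{-1}(V) = ∅ ∈ τ ✓.
  V = {[p10]}: π^{-1}(V) = {p10} ∉ τ ✗.
  V = {[p11]}: π^{-1}(V) = {p11} ∉ τ ✗.
  V = {[p10], [p11]}: π^{-1}(V) = {p10, p11} ∉ τ ✗.
  V = {[p12=p14]}: π^{-1}(V) = {p12, p14} ∉ τ ✗.
  V = {[p10], [p12=p14]}: π^{-1}(V) = {p10, p12, p14} ∉ τ ✗.
  V = {[p11], [p12=p14]}: π^{-1}(V) = {p11, p12, p14} ∉ τ ✗.
  V = {[p10], [p11], [p12=p14]}: π^{-1}(V) = {p10, p11, p12, p14} ∉ τ ✗.
  V = {[p13]}: π^{-1}(V) = {p13} ∉ τ ✗.
  V = {[p10], [p13]}: π^{-1}(V) = {p10, p13} ∉ τ ✗.
  V = {[p11], [p13]}: π^{-1}(V) = {p11, p13} ∉ τ ✗.
  V = {[p10], [p11], [p13]}: π^{-1}(V) = {p10, p11, p13} ∉ τ ✗.
  V = {[p12=p14], [p13]}: π^{-1}(V) = {p12, p13, p14} ∉ τ ✗.
  V = {[p10], [p12=p14], [p13]}: π^{-1}(V) = {p10, p12, p13, p14} ∉ τ ✗.
  V = {[p11], [p12=p14], [p13]}: π^{-1}(V) = {p11, p12, p13, p14} ∉ τ ✗.
  V = {[p10], [p11], [p12=p14], [p13]}: π^{-1}(V) = {p10, p11, p12, p13, p14} ∈ τ ✓.
Open sets in the quotient: τ_Q = {{}, {[p10], [p11], [p12=p14], [p13]}} (2 elements).


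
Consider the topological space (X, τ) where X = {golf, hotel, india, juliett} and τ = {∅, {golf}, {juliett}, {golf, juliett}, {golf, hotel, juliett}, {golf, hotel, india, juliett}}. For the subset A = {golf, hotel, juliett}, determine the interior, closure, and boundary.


int(A) = {golf, hotel, juliett}, cl(A) = {golf, hotel, india, juliett}, ∂A = {india}.

Closed sets in (X, τ) are complements of opens:
  closed(X, τ) = {∅, {india}, {hotel, india}, {golf, hotel, india}, {hotel, india, juliett}, {golf, hotel, india, juliett}}.
int(A) = ⋃ {U ∈ τ : U ⊆ A}. Opens contained in A: ∅, {golf}, {juliett}, {golf, juliett}, {golf, hotel, juliett}.
Taking the union of these: int(A) = {golf, hotel, juliett}.
cl(A) = ⋂ {C closed : A ⊆ C}. Closed sets containing A: {golf, hotel, india, juliett}.
Intersecting these: cl(A) = {golf, hotel, india, juliett}.
∂A = cl(A) ∖ int(A) = {golf, hotel, india, juliett} ∖ {golf, hotel, juliett} = {india}.


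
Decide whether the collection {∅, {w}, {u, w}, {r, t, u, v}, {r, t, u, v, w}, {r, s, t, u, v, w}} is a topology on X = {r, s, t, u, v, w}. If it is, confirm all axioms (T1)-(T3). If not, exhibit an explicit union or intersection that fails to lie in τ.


τ is NOT a topology on X.

Axiom (T1): ∅ ∈ τ? Yes; X ∈ τ? Yes.
Axiom (T2/T3): check pairwise unions and intersections of members of τ.
Counterexample for (T3): {u, w} ∩ {r, t, u, v} = {u} ∉ τ. Therefore τ is NOT a topology.


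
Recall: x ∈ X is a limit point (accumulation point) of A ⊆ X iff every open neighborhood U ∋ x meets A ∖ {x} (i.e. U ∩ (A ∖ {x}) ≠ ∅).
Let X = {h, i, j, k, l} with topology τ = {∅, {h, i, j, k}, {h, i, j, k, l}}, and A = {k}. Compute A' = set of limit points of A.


A' = {h, i, j, l}

For each x ∈ X, list the open sets U ∈ τ with x ∈ U, then check whether U ∩ (A ∖ {x}) ≠ ∅ for every such U.
  x = h: opens ∋ x are {h, i, j, k}, {h, i, j, k, l}; each meets A ∖ {h}, so x IS a limit point.
  x = i: opens ∋ x are {h, i, j, k}, {h, i, j, k, l}; each meets A ∖ {i}, so x IS a limit point.
  x = j: opens ∋ x are {h, i, j, k}, {h, i, j, k, l}; each meets A ∖ {j}, so x IS a limit point.
  x = k: open {h, i, j, k} ∋ x has {h, i, j, k} ∩ (A ∖ {k}) = ∅, so x is NOT a limit point.
  x = l: opens ∋ x are {h, i, j, k, l}; each meets A ∖ {l}, so x IS a limit point.
Collecting: A' = {h, i, j, l}.


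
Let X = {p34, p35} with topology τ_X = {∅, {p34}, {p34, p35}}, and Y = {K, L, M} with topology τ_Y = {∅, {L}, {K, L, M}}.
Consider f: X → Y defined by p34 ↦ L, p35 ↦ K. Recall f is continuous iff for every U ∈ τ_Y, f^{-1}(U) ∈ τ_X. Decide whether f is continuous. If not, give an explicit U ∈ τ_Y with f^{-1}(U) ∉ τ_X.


f IS continuous.

Compute f^{-1}(U) for each U ∈ τ_Y:
  U = ∅: f^{-1}(U) = ∅ ∈ τ_X ✓.
  U = {L}: f^{-1}(U) = {p34} ∈ τ_X ✓.
  U = {K, L, M}: f^{-1}(U) = {p34, p35} ∈ τ_X ✓.
Every preimage lies in τ_X, so f IS continuous.


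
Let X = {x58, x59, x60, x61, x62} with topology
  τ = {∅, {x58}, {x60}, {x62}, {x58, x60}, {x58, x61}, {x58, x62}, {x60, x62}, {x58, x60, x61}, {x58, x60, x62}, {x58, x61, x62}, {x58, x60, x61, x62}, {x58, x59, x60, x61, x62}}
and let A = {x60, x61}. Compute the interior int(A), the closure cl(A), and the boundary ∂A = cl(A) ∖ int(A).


int(A) = {x60}, cl(A) = {x59, x60, x61}, ∂A = {x59, x61}.

Closed sets in (X, τ) are complements of opens:
  closed(X, τ) = {∅, {x59}, {x59, x60}, {x59, x61}, {x59, x62}, {x58, x59, x61}, {x59, x60, x61}, {x59, x60, x62}, {x59, x61, x62}, {x58, x59, x60, x61}, {x58, x59, x61, x62}, {x59, x60, x61, x62}, {x58, x59, x60, x61, x62}}.
int(A) = ⋃ {U ∈ τ : U ⊆ A}. Opens contained in A: ∅, {x60}.
Taking the union of these: int(A) = {x60}.
cl(A) = ⋂ {C closed : A ⊆ C}. Closed sets containing A: {x59, x60, x61}, {x58, x59, x60, x61}, {x59, x60, x61, x62}, {x58, x59, x60, x61, x62}.
Intersecting these: cl(A) = {x59, x60, x61}.
∂A = cl(A) ∖ int(A) = {x59, x60, x61} ∖ {x60} = {x59, x61}.


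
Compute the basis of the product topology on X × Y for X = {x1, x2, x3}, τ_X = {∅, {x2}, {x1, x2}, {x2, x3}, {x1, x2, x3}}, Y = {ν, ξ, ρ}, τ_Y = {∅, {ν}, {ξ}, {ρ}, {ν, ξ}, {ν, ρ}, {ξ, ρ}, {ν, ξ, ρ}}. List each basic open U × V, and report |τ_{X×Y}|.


Basis B = {∅ × ∅, {x2} × {ν}, {x2} × {ξ}, {x2} × {ρ}, {x1, x2} × {ν}, {x1, x2} × {ξ}, {x1, x2} × {ρ}, {x2} × {ν, ξ}, {x2} × {ν, ρ}, {x2, x3} × {ν}, {x2} × {ξ, ρ}, {x2, x3} × {ξ}, {x2, x3} × {ρ}, {x1, x2, x3} × {ν}, {x1, x2, x3} × {ξ}, {x1, x2, x3} × {ρ}, {x2} × {ν, ξ, ρ}, {x1, x2} × {ν, ξ}, {x1, x2} × {ν, ρ}, {x1, x2} × {ξ, ρ}, {x2, x3} × {ν, ξ}, {x2, x3} × {ν, ρ}, {x2, x3} × {ξ, ρ}, {x1, x2} × {ν, ξ, ρ}, {x1, x2, x3} × {ν, ξ}, {x1, x2, x3} × {ν, ρ}, {x1, x2, x3} × {ξ, ρ}, {x2, x3} × {ν, ξ, ρ}, {x1, x2, x3} × {ν, ξ, ρ}}; |τ_{X×Y}| = 125.

Enumerate products U × V with U ∈ τ_X, V ∈ τ_Y (deduplicated):
  ∅ × ∅ = {} (∅)
  {x2} × {ν} = {(x2,ν)}
  {x2} × {ξ} = {(x2,ξ)}
  {x2} × {ρ} = {(x2,ρ)}
  {x1, x2} × {ν} = {(x1,ν), (x2,ν)}
  {x1, x2} × {ξ} = {(x1,ξ), (x2,ξ)}
  {x1, x2} × {ρ} = {(x1,ρ), (x2,ρ)}
  {x2} × {ν, ξ} = {(x2,ν), (x2,ξ)}
  {x2} × {ν, ρ} = {(x2,ν), (x2,ρ)}
  {x2, x3} × {ν} = {(x2,ν), (x3,ν)}
  {x2} × {ξ, ρ} = {(x2,ξ), (x2,ρ)}
  {x2, x3} × {ξ} = {(x2,ξ), (x3,ξ)}
  {x2, x3} × {ρ} = {(x2,ρ), (x3,ρ)}
  {x1, x2, x3} × {ν} = {(x1,ν), (x2,ν), (x3,ν)}
  {x1, x2, x3} × {ξ} = {(x1,ξ), (x2,ξ), (x3,ξ)}
  {x1, x2, x3} × {ρ} = {(x1,ρ), (x2,ρ), (x3,ρ)}
  {x2} × {ν, ξ, ρ} = {(x2,ν), (x2,ξ), (x2,ρ)}
  {x1, x2} × {ν, ξ} = {(x1,ν), (x1,ξ), (x2,ν), (x2,ξ)}
  {x1, x2} × {ν, ρ} = {(x1,ν), (x1,ρ), (x2,ν), (x2,ρ)}
  {x1, x2} × {ξ, ρ} = {(x1,ξ), (x1,ρ), (x2,ξ), (x2,ρ)}
  {x2, x3} × {ν, ξ} = {(x2,ν), (x2,ξ), (x3,ν), (x3,ξ)}
  {x2, x3} × {ν, ρ} = {(x2,ν), (x2,ρ), (x3,ν), (x3,ρ)}
  {x2, x3} × {ξ, ρ} = {(x2,ξ), (x2,ρ), (x3,ξ), (x3,ρ)}
  {x1, x2} × {ν, ξ, ρ} = {(x1,ν), (x1,ξ), (x1,ρ), (x2,ν), (x2,ξ), (x2,ρ)}
  {x1, x2, x3} × {ν, ξ} = {(x1,ν), (x1,ξ), (x2,ν), (x2,ξ), (x3,ν), (x3,ξ)}
  {x1, x2, x3} × {ν, ρ} = {(x1,ν), (x1,ρ), (x2,ν), (x2,ρ), (x3,ν), (x3,ρ)}
  {x1, x2, x3} × {ξ, ρ} = {(x1,ξ), (x1,ρ), (x2,ξ), (x2,ρ), (x3,ξ), (x3,ρ)}
  {x2, x3} × {ν, ξ, ρ} = {(x2,ν), (x2,ξ), (x2,ρ), (x3,ν), (x3,ξ), (x3,ρ)}
  {x1, x2, x3} × {ν, ξ, ρ} = {(x1,ν), (x1,ξ), (x1,ρ), (x2,ν), (x2,ξ), (x2,ρ), (x3,ν), (x3,ξ), (x3,ρ)}
These 29 distinct sets form the basis B.
Close under arbitrary unions to get τ_{X×Y}; counting gives |τ_{X×Y}| = 125.


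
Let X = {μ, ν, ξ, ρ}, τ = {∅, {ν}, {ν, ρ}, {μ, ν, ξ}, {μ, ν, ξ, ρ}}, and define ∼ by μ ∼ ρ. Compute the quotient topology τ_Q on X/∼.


X/∼ = {[μ=ρ], [ν], [ξ]}; |τ_Q| = 3.

Equivalence classes: [μ=ρ], [ν], [ξ].
Quotient map π: X → X/∼ sends μ ↦ [μ=ρ], ν ↦ [ν], ξ ↦ [ξ], ρ ↦ [μ=ρ].
For each subset V ⊆ X/∼, compute π^{-1}(V) ⊆ X and check whether π^{-1}(V) ∈ τ. V is open in τ_Q iff π^{-1}(V) ∈ τ.
  V = {}: π^{-1}(V) = ∅ ∈ τ ✓.
  V = {[μ=ρ]}: π^{-1}(V) = {μ, ρ} ∉ τ ✗.
  V = {[ν]}: π^{-1}(V) = {ν} ∈ τ ✓.
  V = {[μ=ρ], [ν]}: π^{-1}(V) = {μ, ν, ρ} ∉ τ ✗.
  V = {[ξ]}: π^{-1}(V) = {ξ} ∉ τ ✗.
  V = {[μ=ρ], [ξ]}: π^{-1}(V) = {μ, ξ, ρ} ∉ τ ✗.
  V = {[ν], [ξ]}: π^{-1}(V) = {ν, ξ} ∉ τ ✗.
  V = {[μ=ρ], [ν], [ξ]}: π^{-1}(V) = {μ, ν, ξ, ρ} ∈ τ ✓.
Open sets in the quotient: τ_Q = {{}, {[ν]}, {[μ=ρ], [ν], [ξ]}} (3 elements).


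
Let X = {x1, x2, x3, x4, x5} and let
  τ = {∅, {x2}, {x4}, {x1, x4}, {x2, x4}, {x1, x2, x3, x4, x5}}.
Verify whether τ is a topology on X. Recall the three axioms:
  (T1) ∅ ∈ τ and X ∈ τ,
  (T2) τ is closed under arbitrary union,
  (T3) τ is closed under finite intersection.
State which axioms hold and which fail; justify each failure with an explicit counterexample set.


τ is NOT a topology on X.

Axiom (T1): ∅ ∈ τ? Yes; X ∈ τ? Yes.
Axiom (T2/T3): check pairwise unions and intersections of members of τ.
Counterexample for (T2): {x2} ∪ {x1, x4} = {x1, x2, x4} ∉ τ. Therefore τ is NOT a topology.


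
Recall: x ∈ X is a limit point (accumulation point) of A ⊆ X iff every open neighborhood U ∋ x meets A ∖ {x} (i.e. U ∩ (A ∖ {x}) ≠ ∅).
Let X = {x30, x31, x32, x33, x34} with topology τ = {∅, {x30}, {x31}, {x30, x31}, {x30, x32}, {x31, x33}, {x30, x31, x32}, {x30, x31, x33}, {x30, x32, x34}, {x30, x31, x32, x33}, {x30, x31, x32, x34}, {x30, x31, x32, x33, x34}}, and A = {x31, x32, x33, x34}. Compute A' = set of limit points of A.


A' = {x33, x34}

For each x ∈ X, list the open sets U ∈ τ with x ∈ U, then check whether U ∩ (A ∖ {x}) ≠ ∅ for every such U.
  x = x30: open {x30} ∋ x has {x30} ∩ (A ∖ {x30}) = ∅, so x is NOT a limit point.
  x = x31: open {x31} ∋ x has {x31} ∩ (A ∖ {x31}) = ∅, so x is NOT a limit point.
  x = x32: open {x30, x32} ∋ x has {x30, x32} ∩ (A ∖ {x32}) = ∅, so x is NOT a limit point.
  x = x33: opens ∋ x are {x31, x33}, {x30, x31, x33}, {x30, x31, x32, x33}, {x30, x31, x32, x33, x34}; each meets A ∖ {x33}, so x IS a limit point.
  x = x34: opens ∋ x are {x30, x32, x34}, {x30, x31, x32, x34}, {x30, x31, x32, x33, x34}; each meets A ∖ {x34}, so x IS a limit point.
Collecting: A' = {x33, x34}.


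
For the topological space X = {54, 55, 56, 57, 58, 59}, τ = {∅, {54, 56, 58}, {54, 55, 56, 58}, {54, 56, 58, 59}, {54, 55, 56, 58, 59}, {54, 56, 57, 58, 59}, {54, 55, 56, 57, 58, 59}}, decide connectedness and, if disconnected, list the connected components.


(X, τ) is connected.

Find clopen sets (U ∈ τ with X ∖ U ∈ τ):
  U = ∅, X ∖ U = {54, 55, 56, 57, 58, 59} — both open, so U is clopen.
  U = {54, 55, 56, 57, 58, 59}, X ∖ U = ∅ — both open, so U is clopen.
Only trivial clopens (∅ and X) exist, so (X, τ) is connected.
Compute connected components by grouping points that agree on all clopens:
  component: {54, 55, 56, 57, 58, 59}


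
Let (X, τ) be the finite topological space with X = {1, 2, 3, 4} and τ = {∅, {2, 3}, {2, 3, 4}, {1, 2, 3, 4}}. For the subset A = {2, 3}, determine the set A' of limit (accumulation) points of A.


A' = {1, 2, 3, 4}

For each x ∈ X, list the open sets U ∈ τ with x ∈ U, then check whether U ∩ (A ∖ {x}) ≠ ∅ for every such U.
  x = 1: opens ∋ x are {1, 2, 3, 4}; each meets A ∖ {1}, so x IS a limit point.
  x = 2: opens ∋ x are {2, 3}, {2, 3, 4}, {1, 2, 3, 4}; each meets A ∖ {2}, so x IS a limit point.
  x = 3: opens ∋ x are {2, 3}, {2, 3, 4}, {1, 2, 3, 4}; each meets A ∖ {3}, so x IS a limit point.
  x = 4: opens ∋ x are {2, 3, 4}, {1, 2, 3, 4}; each meets A ∖ {4}, so x IS a limit point.
Collecting: A' = {1, 2, 3, 4}.


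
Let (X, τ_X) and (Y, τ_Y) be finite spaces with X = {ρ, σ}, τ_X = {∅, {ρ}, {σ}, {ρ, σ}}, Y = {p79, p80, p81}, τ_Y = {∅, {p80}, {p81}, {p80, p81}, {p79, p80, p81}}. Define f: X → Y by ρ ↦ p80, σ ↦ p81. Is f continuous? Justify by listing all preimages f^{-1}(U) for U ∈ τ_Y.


f IS continuous.

Compute f^{-1}(U) for each U ∈ τ_Y:
  U = ∅: f^{-1}(U) = ∅ ∈ τ_X ✓.
  U = {p80}: f^{-1}(U) = {ρ} ∈ τ_X ✓.
  U = {p81}: f^{-1}(U) = {σ} ∈ τ_X ✓.
  U = {p80, p81}: f^{-1}(U) = {ρ, σ} ∈ τ_X ✓.
  U = {p79, p80, p81}: f^{-1}(U) = {ρ, σ} ∈ τ_X ✓.
Every preimage lies in τ_X, so f IS continuous.


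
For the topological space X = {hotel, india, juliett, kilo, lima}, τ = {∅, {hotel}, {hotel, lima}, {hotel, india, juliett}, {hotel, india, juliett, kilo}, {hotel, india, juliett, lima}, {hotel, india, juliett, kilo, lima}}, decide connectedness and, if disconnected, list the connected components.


(X, τ) is connected.

Find clopen sets (U ∈ τ with X ∖ U ∈ τ):
  U = ∅, X ∖ U = {hotel, india, juliett, kilo, lima} — both open, so U is clopen.
  U = {hotel, india, juliett, kilo, lima}, X ∖ U = ∅ — both open, so U is clopen.
Only trivial clopens (∅ and X) exist, so (X, τ) is connected.
Compute connected components by grouping points that agree on all clopens:
  component: {hotel, india, juliett, kilo, lima}


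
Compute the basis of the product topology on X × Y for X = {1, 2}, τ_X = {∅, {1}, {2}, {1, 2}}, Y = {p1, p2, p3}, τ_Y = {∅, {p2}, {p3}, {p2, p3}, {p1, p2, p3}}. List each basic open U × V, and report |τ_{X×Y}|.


Basis B = {∅ × ∅, {1} × {p2}, {1} × {p3}, {2} × {p2}, {2} × {p3}, {1} × {p2, p3}, {1, 2} × {p2}, {1, 2} × {p3}, {2} × {p2, p3}, {1} × {p1, p2, p3}, {2} × {p1, p2, p3}, {1, 2} × {p2, p3}, {1, 2} × {p1, p2, p3}}; |τ_{X×Y}| = 25.

Enumerate products U × V with U ∈ τ_X, V ∈ τ_Y (deduplicated):
  ∅ × ∅ = {} (∅)
  {1} × {p2} = {(1,p2)}
  {1} × {p3} = {(1,p3)}
  {2} × {p2} = {(2,p2)}
  {2} × {p3} = {(2,p3)}
  {1} × {p2, p3} = {(1,p2), (1,p3)}
  {1, 2} × {p2} = {(1,p2), (2,p2)}
  {1, 2} × {p3} = {(1,p3), (2,p3)}
  {2} × {p2, p3} = {(2,p2), (2,p3)}
  {1} × {p1, p2, p3} = {(1,p1), (1,p2), (1,p3)}
  {2} × {p1, p2, p3} = {(2,p1), (2,p2), (2,p3)}
  {1, 2} × {p2, p3} = {(1,p2), (1,p3), (2,p2), (2,p3)}
  {1, 2} × {p1, p2, p3} = {(1,p1), (1,p2), (1,p3), (2,p1), (2,p2), (2,p3)}
These 13 distinct sets form the basis B.
Close under arbitrary unions to get τ_{X×Y}; counting gives |τ_{X×Y}| = 25.


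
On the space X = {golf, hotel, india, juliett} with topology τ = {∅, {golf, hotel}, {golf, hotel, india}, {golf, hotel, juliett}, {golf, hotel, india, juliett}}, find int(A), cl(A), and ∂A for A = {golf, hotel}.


int(A) = {golf, hotel}, cl(A) = {golf, hotel, india, juliett}, ∂A = {india, juliett}.

Closed sets in (X, τ) are complements of opens:
  closed(X, τ) = {∅, {india}, {juliett}, {india, juliett}, {golf, hotel, india, juliett}}.
int(A) = ⋃ {U ∈ τ : U ⊆ A}. Opens contained in A: ∅, {golf, hotel}.
Taking the union of these: int(A) = {golf, hotel}.
cl(A) = ⋂ {C closed : A ⊆ C}. Closed sets containing A: {golf, hotel, india, juliett}.
Intersecting these: cl(A) = {golf, hotel, india, juliett}.
∂A = cl(A) ∖ int(A) = {golf, hotel, india, juliett} ∖ {golf, hotel} = {india, juliett}.


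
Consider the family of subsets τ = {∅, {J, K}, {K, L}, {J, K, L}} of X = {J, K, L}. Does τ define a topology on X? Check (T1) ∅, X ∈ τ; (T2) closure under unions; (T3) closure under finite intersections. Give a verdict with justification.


τ is NOT a topology on X.

Axiom (T1): ∅ ∈ τ? Yes; X ∈ τ? Yes.
Axiom (T2/T3): check pairwise unions and intersections of members of τ.
Counterexample for (T3): {J, K} ∩ {K, L} = {K} ∉ τ. Therefore τ is NOT a topology.


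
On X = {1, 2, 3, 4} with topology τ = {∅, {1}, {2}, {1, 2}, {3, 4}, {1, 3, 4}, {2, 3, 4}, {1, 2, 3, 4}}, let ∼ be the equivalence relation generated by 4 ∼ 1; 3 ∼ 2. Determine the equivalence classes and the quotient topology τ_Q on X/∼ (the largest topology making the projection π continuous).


X/∼ = {[1=4], [2=3]}; |τ_Q| = 2.

Equivalence classes: [1=4], [2=3].
Quotient map π: X → X/∼ sends 1 ↦ [1=4], 2 ↦ [2=3], 3 ↦ [2=3], 4 ↦ [1=4].
For each subset V ⊆ X/∼, compute π^{-1}(V) ⊆ X and check whether π^{-1}(V) ∈ τ. V is open in τ_Q iff π^{-1}(V) ∈ τ.
  V = {}: π^{-1}(V) = ∅ ∈ τ ✓.
  V = {[1=4]}: π^{-1}(V) = {1, 4} ∉ τ ✗.
  V = {[2=3]}: π^{-1}(V) = {2, 3} ∉ τ ✗.
  V = {[1=4], [2=3]}: π^{-1}(V) = {1, 2, 3, 4} ∈ τ ✓.
Open sets in the quotient: τ_Q = {{}, {[1=4], [2=3]}} (2 elements).


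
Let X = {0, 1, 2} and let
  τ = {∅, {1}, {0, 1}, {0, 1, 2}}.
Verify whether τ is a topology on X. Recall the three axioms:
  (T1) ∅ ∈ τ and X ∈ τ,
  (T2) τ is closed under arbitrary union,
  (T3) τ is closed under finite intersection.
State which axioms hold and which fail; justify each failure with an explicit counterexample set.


τ IS a topology on X.

Axiom (T1): ∅ ∈ τ? Yes; X ∈ τ? Yes.
Axiom (T2/T3): check pairwise unions and intersections of members of τ.
All pairwise intersections and unions checked — each lies in τ. Therefore τ satisfies (T1), (T2), (T3): it IS a topology on X.


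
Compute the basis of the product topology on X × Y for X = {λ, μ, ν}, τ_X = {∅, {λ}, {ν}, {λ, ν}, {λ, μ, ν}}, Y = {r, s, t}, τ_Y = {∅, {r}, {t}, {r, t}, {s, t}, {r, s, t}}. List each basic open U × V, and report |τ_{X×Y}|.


Basis B = {∅ × ∅, {λ} × {r}, {λ} × {t}, {ν} × {r}, {ν} × {t}, {λ} × {r, t}, {λ, ν} × {r}, {λ} × {s, t}, {λ, ν} × {t}, {ν} × {r, t}, {ν} × {s, t}, {λ} × {r, s, t}, {λ, μ, ν} × {r}, {λ, μ, ν} × {t}, {ν} × {r, s, t}, {λ, ν} × {r, t}, {λ, ν} × {s, t}, {λ, ν} × {r, s, t}, {λ, μ, ν} × {r, t}, {λ, μ, ν} × {s, t}, {λ, μ, ν} × {r, s, t}}; |τ_{X×Y}| = 70.

Enumerate products U × V with U ∈ τ_X, V ∈ τ_Y (deduplicated):
  ∅ × ∅ = {} (∅)
  {λ} × {r} = {(λ,r)}
  {λ} × {t} = {(λ,t)}
  {ν} × {r} = {(ν,r)}
  {ν} × {t} = {(ν,t)}
  {λ} × {r, t} = {(λ,r), (λ,t)}
  {λ, ν} × {r} = {(λ,r), (ν,r)}
  {λ} × {s, t} = {(λ,s), (λ,t)}
  {λ, ν} × {t} = {(λ,t), (ν,t)}
  {ν} × {r, t} = {(ν,r), (ν,t)}
  {ν} × {s, t} = {(ν,s), (ν,t)}
  {λ} × {r, s, t} = {(λ,r), (λ,s), (λ,t)}
  {λ, μ, ν} × {r} = {(λ,r), (μ,r), (ν,r)}
  {λ, μ, ν} × {t} = {(λ,t), (μ,t), (ν,t)}
  {ν} × {r, s, t} = {(ν,r), (ν,s), (ν,t)}
  {λ, ν} × {r, t} = {(λ,r), (λ,t), (ν,r), (ν,t)}
  {λ, ν} × {s, t} = {(λ,s), (λ,t), (ν,s), (ν,t)}
  {λ, ν} × {r, s, t} = {(λ,r), (λ,s), (λ,t), (ν,r), (ν,s), (ν,t)}
  {λ, μ, ν} × {r, t} = {(λ,r), (λ,t), (μ,r), (μ,t), (ν,r), (ν,t)}
  {λ, μ, ν} × {s, t} = {(λ,s), (λ,t), (μ,s), (μ,t), (ν,s), (ν,t)}
  {λ, μ, ν} × {r, s, t} = {(λ,r), (λ,s), (λ,t), (μ,r), (μ,s), (μ,t), (ν,r), (ν,s), (ν,t)}
These 21 distinct sets form the basis B.
Close under arbitrary unions to get τ_{X×Y}; counting gives |τ_{X×Y}| = 70.


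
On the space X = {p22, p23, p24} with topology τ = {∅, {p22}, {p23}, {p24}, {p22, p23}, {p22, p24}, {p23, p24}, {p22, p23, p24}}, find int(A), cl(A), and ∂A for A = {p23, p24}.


int(A) = {p23, p24}, cl(A) = {p23, p24}, ∂A = ∅.

Closed sets in (X, τ) are complements of opens:
  closed(X, τ) = {∅, {p22}, {p23}, {p24}, {p22, p23}, {p22, p24}, {p23, p24}, {p22, p23, p24}}.
int(A) = ⋃ {U ∈ τ : U ⊆ A}. Opens contained in A: ∅, {p23}, {p24}, {p23, p24}.
Taking the union of these: int(A) = {p23, p24}.
cl(A) = ⋂ {C closed : A ⊆ C}. Closed sets containing A: {p23, p24}, {p22, p23, p24}.
Intersecting these: cl(A) = {p23, p24}.
∂A = cl(A) ∖ int(A) = {p23, p24} ∖ {p23, p24} = ∅.


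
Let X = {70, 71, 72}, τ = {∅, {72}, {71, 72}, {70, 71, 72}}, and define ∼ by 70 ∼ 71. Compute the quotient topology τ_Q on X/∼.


X/∼ = {[70=71], [72]}; |τ_Q| = 3.

Equivalence classes: [70=71], [72].
Quotient map π: X → X/∼ sends 70 ↦ [70=71], 71 ↦ [70=71], 72 ↦ [72].
For each subset V ⊆ X/∼, compute π^{-1}(V) ⊆ X and check whether π^{-1}(V) ∈ τ. V is open in τ_Q iff π^{-1}(V) ∈ τ.
  V = {}: π^{-1}(V) = ∅ ∈ τ ✓.
  V = {[70=71]}: π^{-1}(V) = {70, 71} ∉ τ ✗.
  V = {[72]}: π^{-1}(V) = {72} ∈ τ ✓.
  V = {[70=71], [72]}: π^{-1}(V) = {70, 71, 72} ∈ τ ✓.
Open sets in the quotient: τ_Q = {{}, {[72]}, {[70=71], [72]}} (3 elements).


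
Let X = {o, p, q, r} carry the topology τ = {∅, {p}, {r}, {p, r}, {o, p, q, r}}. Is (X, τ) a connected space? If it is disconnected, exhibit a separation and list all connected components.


(X, τ) is connected.

Find clopen sets (U ∈ τ with X ∖ U ∈ τ):
  U = ∅, X ∖ U = {o, p, q, r} — both open, so U is clopen.
  U = {o, p, q, r}, X ∖ U = ∅ — both open, so U is clopen.
Only trivial clopens (∅ and X) exist, so (X, τ) is connected.
Compute connected components by grouping points that agree on all clopens:
  component: {o, p, q, r}


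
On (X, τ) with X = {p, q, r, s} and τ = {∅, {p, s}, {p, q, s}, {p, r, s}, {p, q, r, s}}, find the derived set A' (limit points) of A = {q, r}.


A' = ∅

For each x ∈ X, list the open sets U ∈ τ with x ∈ U, then check whether U ∩ (A ∖ {x}) ≠ ∅ for every such U.
  x = p: open {p, s} ∋ x has {p, s} ∩ (A ∖ {p}) = ∅, so x is NOT a limit point.
  x = q: open {p, q, s} ∋ x has {p, q, s} ∩ (A ∖ {q}) = ∅, so x is NOT a limit point.
  x = r: open {p, r, s} ∋ x has {p, r, s} ∩ (A ∖ {r}) = ∅, so x is NOT a limit point.
  x = s: open {p, s} ∋ x has {p, s} ∩ (A ∖ {s}) = ∅, so x is NOT a limit point.
Collecting: A' = ∅.


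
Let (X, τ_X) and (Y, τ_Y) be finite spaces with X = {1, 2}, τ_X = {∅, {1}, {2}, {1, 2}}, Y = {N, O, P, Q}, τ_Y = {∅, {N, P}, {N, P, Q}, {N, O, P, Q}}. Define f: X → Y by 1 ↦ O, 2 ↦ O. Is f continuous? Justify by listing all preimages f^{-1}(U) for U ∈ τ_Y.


f IS continuous.

Compute f^{-1}(U) for each U ∈ τ_Y:
  U = ∅: f^{-1}(U) = ∅ ∈ τ_X ✓.
  U = {N, P}: f^{-1}(U) = ∅ ∈ τ_X ✓.
  U = {N, P, Q}: f^{-1}(U) = ∅ ∈ τ_X ✓.
  U = {N, O, P, Q}: f^{-1}(U) = {1, 2} ∈ τ_X ✓.
Every preimage lies in τ_X, so f IS continuous.


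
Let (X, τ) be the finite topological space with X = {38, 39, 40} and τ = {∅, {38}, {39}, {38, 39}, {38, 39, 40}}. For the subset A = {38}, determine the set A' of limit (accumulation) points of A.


A' = {40}

For each x ∈ X, list the open sets U ∈ τ with x ∈ U, then check whether U ∩ (A ∖ {x}) ≠ ∅ for every such U.
  x = 38: open {38} ∋ x has {38} ∩ (A ∖ {38}) = ∅, so x is NOT a limit point.
  x = 39: open {39} ∋ x has {39} ∩ (A ∖ {39}) = ∅, so x is NOT a limit point.
  x = 40: opens ∋ x are {38, 39, 40}; each meets A ∖ {40}, so x IS a limit point.
Collecting: A' = {40}.


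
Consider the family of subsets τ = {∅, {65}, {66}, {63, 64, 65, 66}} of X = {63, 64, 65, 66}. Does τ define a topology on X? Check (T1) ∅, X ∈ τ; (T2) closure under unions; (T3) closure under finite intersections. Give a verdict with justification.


τ is NOT a topology on X.

Axiom (T1): ∅ ∈ τ? Yes; X ∈ τ? Yes.
Axiom (T2/T3): check pairwise unions and intersections of members of τ.
Counterexample for (T2): {65} ∪ {66} = {65, 66} ∉ τ. Therefore τ is NOT a topology.


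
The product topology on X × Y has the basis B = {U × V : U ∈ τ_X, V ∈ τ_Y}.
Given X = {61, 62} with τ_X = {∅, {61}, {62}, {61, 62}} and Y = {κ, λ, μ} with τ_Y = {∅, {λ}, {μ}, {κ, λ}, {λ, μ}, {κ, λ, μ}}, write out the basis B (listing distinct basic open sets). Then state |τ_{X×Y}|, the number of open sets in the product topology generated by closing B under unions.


Basis B = {∅ × ∅, {61} × {λ}, {61} × {μ}, {62} × {λ}, {62} × {μ}, {61} × {κ, λ}, {61} × {λ, μ}, {61, 62} × {λ}, {61, 62} × {μ}, {62} × {κ, λ}, {62} × {λ, μ}, {61} × {κ, λ, μ}, {62} × {κ, λ, μ}, {61, 62} × {κ, λ}, {61, 62} × {λ, μ}, {61, 62} × {κ, λ, μ}}; |τ_{X×Y}| = 36.

Enumerate products U × V with U ∈ τ_X, V ∈ τ_Y (deduplicated):
  ∅ × ∅ = {} (∅)
  {61} × {λ} = {(61,λ)}
  {61} × {μ} = {(61,μ)}
  {62} × {λ} = {(62,λ)}
  {62} × {μ} = {(62,μ)}
  {61} × {κ, λ} = {(61,κ), (61,λ)}
  {61} × {λ, μ} = {(61,λ), (61,μ)}
  {61, 62} × {λ} = {(61,λ), (62,λ)}
  {61, 62} × {μ} = {(61,μ), (62,μ)}
  {62} × {κ, λ} = {(62,κ), (62,λ)}
  {62} × {λ, μ} = {(62,λ), (62,μ)}
  {61} × {κ, λ, μ} = {(61,κ), (61,λ), (61,μ)}
  {62} × {κ, λ, μ} = {(62,κ), (62,λ), (62,μ)}
  {61, 62} × {κ, λ} = {(61,κ), (61,λ), (62,κ), (62,λ)}
  {61, 62} × {λ, μ} = {(61,λ), (61,μ), (62,λ), (62,μ)}
  {61, 62} × {κ, λ, μ} = {(61,κ), (61,λ), (61,μ), (62,κ), (62,λ), (62,μ)}
These 16 distinct sets form the basis B.
Close under arbitrary unions to get τ_{X×Y}; counting gives |τ_{X×Y}| = 36.


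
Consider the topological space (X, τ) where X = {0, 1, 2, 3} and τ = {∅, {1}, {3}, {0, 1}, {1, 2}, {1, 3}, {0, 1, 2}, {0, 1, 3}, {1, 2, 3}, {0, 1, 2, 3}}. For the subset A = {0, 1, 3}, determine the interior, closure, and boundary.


int(A) = {0, 1, 3}, cl(A) = {0, 1, 2, 3}, ∂A = {2}.

Closed sets in (X, τ) are complements of opens:
  closed(X, τ) = {∅, {0}, {2}, {3}, {0, 2}, {0, 3}, {2, 3}, {0, 1, 2}, {0, 2, 3}, {0, 1, 2, 3}}.
int(A) = ⋃ {U ∈ τ : U ⊆ A}. Opens contained in A: ∅, {1}, {3}, {0, 1}, {1, 3}, {0, 1, 3}.
Taking the union of these: int(A) = {0, 1, 3}.
cl(A) = ⋂ {C closed : A ⊆ C}. Closed sets containing A: {0, 1, 2, 3}.
Intersecting these: cl(A) = {0, 1, 2, 3}.
∂A = cl(A) ∖ int(A) = {0, 1, 2, 3} ∖ {0, 1, 3} = {2}.


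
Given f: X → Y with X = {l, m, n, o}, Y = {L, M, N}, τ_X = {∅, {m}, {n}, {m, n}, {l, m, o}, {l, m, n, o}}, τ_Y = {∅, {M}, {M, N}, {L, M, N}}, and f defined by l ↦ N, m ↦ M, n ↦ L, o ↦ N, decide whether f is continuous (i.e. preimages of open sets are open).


f IS continuous.

Compute f^{-1}(U) for each U ∈ τ_Y:
  U = ∅: f^{-1}(U) = ∅ ∈ τ_X ✓.
  U = {M}: f^{-1}(U) = {m} ∈ τ_X ✓.
  U = {M, N}: f^{-1}(U) = {l, m, o} ∈ τ_X ✓.
  U = {L, M, N}: f^{-1}(U) = {l, m, n, o} ∈ τ_X ✓.
Every preimage lies in τ_X, so f IS continuous.


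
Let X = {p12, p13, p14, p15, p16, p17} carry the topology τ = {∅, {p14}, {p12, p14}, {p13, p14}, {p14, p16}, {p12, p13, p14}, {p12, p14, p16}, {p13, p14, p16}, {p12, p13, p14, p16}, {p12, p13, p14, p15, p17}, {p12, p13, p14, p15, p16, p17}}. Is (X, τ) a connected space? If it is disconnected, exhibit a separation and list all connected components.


(X, τ) is connected.

Find clopen sets (U ∈ τ with X ∖ U ∈ τ):
  U = ∅, X ∖ U = {p12, p13, p14, p15, p16, p17} — both open, so U is clopen.
  U = {p12, p13, p14, p15, p16, p17}, X ∖ U = ∅ — both open, so U is clopen.
Only trivial clopens (∅ and X) exist, so (X, τ) is connected.
Compute connected components by grouping points that agree on all clopens:
  component: {p12, p13, p14, p15, p16, p17}


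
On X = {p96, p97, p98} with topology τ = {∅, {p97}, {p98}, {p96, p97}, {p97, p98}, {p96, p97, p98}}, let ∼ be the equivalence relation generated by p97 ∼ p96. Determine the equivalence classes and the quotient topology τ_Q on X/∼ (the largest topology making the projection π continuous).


X/∼ = {[p96=p97], [p98]}; |τ_Q| = 4.

Equivalence classes: [p96=p97], [p98].
Quotient map π: X → X/∼ sends p96 ↦ [p96=p97], p97 ↦ [p96=p97], p98 ↦ [p98].
For each subset V ⊆ X/∼, compute π^{-1}(V) ⊆ X and check whether π^{-1}(V) ∈ τ. V is open in τ_Q iff π^{-1}(V) ∈ τ.
  V = {}: π^{-1}(V) = ∅ ∈ τ ✓.
  V = {[p96=p97]}: π^{-1}(V) = {p96, p97} ∈ τ ✓.
  V = {[p98]}: π^{-1}(V) = {p98} ∈ τ ✓.
  V = {[p96=p97], [p98]}: π^{-1}(V) = {p96, p97, p98} ∈ τ ✓.
Open sets in the quotient: τ_Q = {{}, {[p96=p97]}, {[p98]}, {[p96=p97], [p98]}} (4 elements).


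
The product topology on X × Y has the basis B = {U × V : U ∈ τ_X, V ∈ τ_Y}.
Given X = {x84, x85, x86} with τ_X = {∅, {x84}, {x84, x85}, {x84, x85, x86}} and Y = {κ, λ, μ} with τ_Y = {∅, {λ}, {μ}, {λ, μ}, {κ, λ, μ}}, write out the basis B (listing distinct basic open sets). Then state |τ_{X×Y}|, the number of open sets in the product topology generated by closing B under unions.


Basis B = {∅ × ∅, {x84} × {λ}, {x84} × {μ}, {x84} × {λ, μ}, {x84, x85} × {λ}, {x84, x85} × {μ}, {x84} × {κ, λ, μ}, {x84, x85, x86} × {λ}, {x84, x85, x86} × {μ}, {x84, x85} × {λ, μ}, {x84, x85} × {κ, λ, μ}, {x84, x85, x86} × {λ, μ}, {x84, x85, x86} × {κ, λ, μ}}; |τ_{X×Y}| = 30.

Enumerate products U × V with U ∈ τ_X, V ∈ τ_Y (deduplicated):
  ∅ × ∅ = {} (∅)
  {x84} × {λ} = {(x84,λ)}
  {x84} × {μ} = {(x84,μ)}
  {x84} × {λ, μ} = {(x84,λ), (x84,μ)}
  {x84, x85} × {λ} = {(x84,λ), (x85,λ)}
  {x84, x85} × {μ} = {(x84,μ), (x85,μ)}
  {x84} × {κ, λ, μ} = {(x84,κ), (x84,λ), (x84,μ)}
  {x84, x85, x86} × {λ} = {(x84,λ), (x85,λ), (x86,λ)}
  {x84, x85, x86} × {μ} = {(x84,μ), (x85,μ), (x86,μ)}
  {x84, x85} × {λ, μ} = {(x84,λ), (x84,μ), (x85,λ), (x85,μ)}
  {x84, x85} × {κ, λ, μ} = {(x84,κ), (x84,λ), (x84,μ), (x85,κ), (x85,λ), (x85,μ)}
  {x84, x85, x86} × {λ, μ} = {(x84,λ), (x84,μ), (x85,λ), (x85,μ), (x86,λ), (x86,μ)}
  {x84, x85, x86} × {κ, λ, μ} = {(x84,κ), (x84,λ), (x84,μ), (x85,κ), (x85,λ), (x85,μ), (x86,κ), (x86,λ), (x86,μ)}
These 13 distinct sets form the basis B.
Close under arbitrary unions to get τ_{X×Y}; counting gives |τ_{X×Y}| = 30.


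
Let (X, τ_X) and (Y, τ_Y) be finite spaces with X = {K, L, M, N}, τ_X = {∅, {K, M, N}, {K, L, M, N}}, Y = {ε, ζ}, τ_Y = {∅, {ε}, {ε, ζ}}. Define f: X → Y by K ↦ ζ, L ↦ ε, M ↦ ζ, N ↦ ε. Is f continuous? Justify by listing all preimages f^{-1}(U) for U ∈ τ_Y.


f is NOT continuous.

Compute f^{-1}(U) for each U ∈ τ_Y:
  U = ∅: f^{-1}(U) = ∅ ∈ τ_X ✓.
  U = {ε}: f^{-1}(U) = {L, N} ∉ τ_X ✗.
  U = {ε, ζ}: f^{-1}(U) = {K, L, M, N} ∈ τ_X ✓.
Found U = {ε} with f^{-1}(U) = {L, N} not in τ_X. Therefore f is NOT continuous.


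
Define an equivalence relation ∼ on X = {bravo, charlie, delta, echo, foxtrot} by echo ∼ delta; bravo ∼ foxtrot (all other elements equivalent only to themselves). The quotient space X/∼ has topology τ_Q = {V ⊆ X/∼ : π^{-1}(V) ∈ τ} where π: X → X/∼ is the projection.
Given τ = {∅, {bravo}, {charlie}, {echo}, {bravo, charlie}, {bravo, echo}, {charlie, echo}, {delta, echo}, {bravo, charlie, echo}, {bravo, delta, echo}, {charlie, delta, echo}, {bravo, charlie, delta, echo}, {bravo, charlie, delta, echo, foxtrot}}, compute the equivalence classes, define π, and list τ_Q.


X/∼ = {[bravo=foxtrot], [charlie], [delta=echo]}; |τ_Q| = 5.

Equivalence classes: [bravo=foxtrot], [charlie], [delta=echo].
Quotient map π: X → X/∼ sends bravo ↦ [bravo=foxtrot], charlie ↦ [charlie], delta ↦ [delta=echo], echo ↦ [delta=echo], foxtrot ↦ [bravo=foxtrot].
For each subset V ⊆ X/∼, compute π^{-1}(V) ⊆ X and check whether π^{-1}(V) ∈ τ. V is open in τ_Q iff π^{-1}(V) ∈ τ.
  V = {}: π^{-1}(V) = ∅ ∈ τ ✓.
  V = {[bravo=foxtrot]}: π^{-1}(V) = {bravo, foxtrot} ∉ τ ✗.
  V = {[charlie]}: π^{-1}(V) = {charlie} ∈ τ ✓.
  V = {[bravo=foxtrot], [charlie]}: π^{-1}(V) = {bravo, charlie, foxtrot} ∉ τ ✗.
  V = {[delta=echo]}: π^{-1}(V) = {delta, echo} ∈ τ ✓.
  V = {[bravo=foxtrot], [delta=echo]}: π^{-1}(V) = {bravo, delta, echo, foxtrot} ∉ τ ✗.
  V = {[charlie], [delta=echo]}: π^{-1}(V) = {charlie, delta, echo} ∈ τ ✓.
  V = {[bravo=foxtrot], [charlie], [delta=echo]}: π^{-1}(V) = {bravo, charlie, delta, echo, foxtrot} ∈ τ ✓.
Open sets in the quotient: τ_Q = {{}, {[charlie]}, {[delta=echo]}, {[charlie], [delta=echo]}, {[bravo=foxtrot], [charlie], [delta=echo]}} (5 elements).
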